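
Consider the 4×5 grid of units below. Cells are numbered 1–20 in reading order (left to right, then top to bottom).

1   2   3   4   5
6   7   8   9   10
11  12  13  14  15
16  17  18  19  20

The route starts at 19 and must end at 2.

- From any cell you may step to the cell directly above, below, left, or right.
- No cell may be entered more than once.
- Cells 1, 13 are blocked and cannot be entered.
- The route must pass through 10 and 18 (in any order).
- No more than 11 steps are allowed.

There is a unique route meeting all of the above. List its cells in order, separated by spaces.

19 18 17 12 7 8 9 10 5 4 3 2

Any route must reach 10 and 18 and still end at 2 within 11 moves, so the order of the required stops is forced.
Route from 19: left 2 to 17, up 2 to 7, right 3 to 10, up 1 to 5, left 3 to 2 — 11 moves in all.
Check: all required cells visited; 11 ≤ 11 moves.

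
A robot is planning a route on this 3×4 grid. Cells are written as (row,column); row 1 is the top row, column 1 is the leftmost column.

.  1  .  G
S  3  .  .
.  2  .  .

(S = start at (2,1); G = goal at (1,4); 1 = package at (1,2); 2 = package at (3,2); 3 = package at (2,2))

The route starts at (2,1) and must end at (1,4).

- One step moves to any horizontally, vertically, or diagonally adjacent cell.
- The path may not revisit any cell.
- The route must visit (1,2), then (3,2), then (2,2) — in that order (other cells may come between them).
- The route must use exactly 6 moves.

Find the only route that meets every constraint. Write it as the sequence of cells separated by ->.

The waypoints must appear in the order (1,2), (3,2), (2,2), with no cell reused.
Route from (2,1): up-right 1 to (1,2), down-right 1 to (2,3), down-left 1 to (3,2), up 1 to (2,2), up-right 1 to (1,3), right 1 to (1,4) — 6 moves in all.
Check: order respected (1 at step 1, 2 at step 3, 3 at step 4); 6 moves as required.

(2,1) -> (1,2) -> (2,3) -> (3,2) -> (2,2) -> (1,3) -> (1,4)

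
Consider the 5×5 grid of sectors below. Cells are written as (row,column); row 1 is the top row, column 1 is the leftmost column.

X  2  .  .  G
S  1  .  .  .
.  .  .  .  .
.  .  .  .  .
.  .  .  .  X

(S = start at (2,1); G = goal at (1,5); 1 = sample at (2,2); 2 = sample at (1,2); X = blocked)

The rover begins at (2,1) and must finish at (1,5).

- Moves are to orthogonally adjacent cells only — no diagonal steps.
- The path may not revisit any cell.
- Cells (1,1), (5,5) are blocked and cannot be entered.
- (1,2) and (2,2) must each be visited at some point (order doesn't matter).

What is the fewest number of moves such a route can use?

Any route passes through (1,2) and (2,2) in some order between (2,1) and (1,5). Summing Manhattan distances along each leg and taking the cheapest ordering ((2,1) → (2,2) → (1,2) → (1,5)) gives a lower bound of 1 + 1 + 3 = 5 moves.
A route of 5 moves achieves this: (2,1) → (2,2) → (1,2) → (1,3) → (1,4) → (1,5).
Since 5 matches the lower bound, it is optimal.

5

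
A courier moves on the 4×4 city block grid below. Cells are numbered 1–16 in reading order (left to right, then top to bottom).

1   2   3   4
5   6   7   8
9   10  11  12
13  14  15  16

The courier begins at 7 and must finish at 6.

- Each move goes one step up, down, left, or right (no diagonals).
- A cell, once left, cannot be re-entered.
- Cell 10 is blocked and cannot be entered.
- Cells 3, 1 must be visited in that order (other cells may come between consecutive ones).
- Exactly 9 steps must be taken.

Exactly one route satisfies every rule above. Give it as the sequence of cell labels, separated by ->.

7 -> 11 -> 12 -> 8 -> 4 -> 3 -> 2 -> 1 -> 5 -> 6

The waypoints must appear in the order 3, 1, with no cell reused.
Route from 7: down to 11, right to 12, 2× up (reaching 4), 3× left (reaching 1), down to 5, right to 6 — 9 moves in all.
Check: order respected (3 at step 5, 1 at step 7); 9 moves as required.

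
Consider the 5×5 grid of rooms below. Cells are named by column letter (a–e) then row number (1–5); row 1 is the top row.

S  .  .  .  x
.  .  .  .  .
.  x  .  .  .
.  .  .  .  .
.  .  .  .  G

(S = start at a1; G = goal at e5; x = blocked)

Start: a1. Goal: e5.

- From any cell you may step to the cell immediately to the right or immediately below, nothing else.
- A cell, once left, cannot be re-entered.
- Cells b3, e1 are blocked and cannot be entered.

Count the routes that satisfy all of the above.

A right/down-only route from a1 to e5 makes exactly 4 down-moves and 4 right-moves in some order.
With no other constraints that would be C(8,4) = 70 routes.
Subtract routes through each blocked cell (inclusion–exclusion for overlaps): − through e1: 1 − through b3: 30 → 39.
That gives 39 routes.

39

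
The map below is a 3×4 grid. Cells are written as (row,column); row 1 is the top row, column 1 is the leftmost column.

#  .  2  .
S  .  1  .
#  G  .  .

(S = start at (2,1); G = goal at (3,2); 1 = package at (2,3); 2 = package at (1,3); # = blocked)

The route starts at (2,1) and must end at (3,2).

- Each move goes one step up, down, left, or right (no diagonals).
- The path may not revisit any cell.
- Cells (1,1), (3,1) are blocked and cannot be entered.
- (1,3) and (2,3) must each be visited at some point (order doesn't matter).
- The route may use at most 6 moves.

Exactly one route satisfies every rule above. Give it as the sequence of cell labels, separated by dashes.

(2,1) - (2,2) - (1,2) - (1,3) - (2,3) - (3,3) - (3,2)

The 6-move cap with required stops at (1,3), (2,3) leaves no slack for detours.
Route from (2,1): right 1 to (2,2), up 1 to (1,2), right 1 to (1,3), down 2 to (3,3), left 1 to (3,2) — 6 moves in all.
Check: all required cells visited; 6 ≤ 6 moves.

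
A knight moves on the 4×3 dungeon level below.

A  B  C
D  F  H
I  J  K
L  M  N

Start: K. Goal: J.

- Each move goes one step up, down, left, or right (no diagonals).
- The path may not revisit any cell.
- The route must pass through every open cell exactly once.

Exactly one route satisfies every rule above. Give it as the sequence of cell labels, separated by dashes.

K - N - M - L - I - D - A - B - C - H - F - J

Need to visit all 12 open cells exactly once, starting at K and ending at J.
Cell A has only two open neighbours (D and B), so the path must pass straight through it: one of those is the cell it's entered from and the other is where it exits.
Route from K: down 1 to N, left 2 to L, up 3 to A, right 2 to C, down 1 to H, left 1 to F, down 1 to J — 11 moves in all.
Check: all 12 open cells covered.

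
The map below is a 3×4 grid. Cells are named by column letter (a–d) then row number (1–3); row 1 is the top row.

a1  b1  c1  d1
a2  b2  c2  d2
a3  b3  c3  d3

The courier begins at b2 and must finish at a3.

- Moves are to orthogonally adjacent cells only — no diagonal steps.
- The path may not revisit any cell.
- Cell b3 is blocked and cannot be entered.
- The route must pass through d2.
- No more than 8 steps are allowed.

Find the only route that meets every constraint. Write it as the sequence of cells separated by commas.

b2, c2, d2, d1, c1, b1, a1, a2, a3

The 8-move cap with required stops at d2 leaves no slack for detours.
Route from b2: right 2 to d2, up 1 to d1, left 3 to a1, down 2 to a3 — 8 moves in all.
Check: all required cells visited; 8 ≤ 8 moves.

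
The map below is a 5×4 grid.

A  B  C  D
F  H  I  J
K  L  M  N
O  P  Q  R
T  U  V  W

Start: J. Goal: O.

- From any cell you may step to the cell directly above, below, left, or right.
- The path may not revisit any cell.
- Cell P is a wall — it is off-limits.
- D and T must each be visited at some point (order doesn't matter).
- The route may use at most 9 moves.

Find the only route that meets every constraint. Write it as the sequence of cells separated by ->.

J -> D -> C -> I -> M -> Q -> V -> U -> T -> O

Any route must reach D and T and still end at O within 9 moves, so the order of the required stops is forced.
Route from J: up 1 to D, left 1 to C, down 4 to V, left 2 to T, up 1 to O — 9 moves in all.
Check: all required cells visited; 9 ≤ 9 moves.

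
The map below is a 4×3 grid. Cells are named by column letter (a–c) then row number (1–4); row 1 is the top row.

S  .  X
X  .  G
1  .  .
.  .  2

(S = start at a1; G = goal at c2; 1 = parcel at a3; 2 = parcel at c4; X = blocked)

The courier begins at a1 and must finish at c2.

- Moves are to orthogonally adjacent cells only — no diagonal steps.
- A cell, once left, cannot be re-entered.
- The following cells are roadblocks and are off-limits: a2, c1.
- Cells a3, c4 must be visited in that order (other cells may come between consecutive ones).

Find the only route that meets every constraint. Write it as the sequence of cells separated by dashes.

a1 - b1 - b2 - b3 - a3 - a4 - b4 - c4 - c3 - c2

The waypoints must appear in the order a3, c4, with no cell reused.
Route from a1: right 1 to b1, down 2 to b3, left 1 to a3, down 1 to a4, right 2 to c4, up 2 to c2 — 9 moves in all.
Check: order respected (1 at step 4, 2 at step 7).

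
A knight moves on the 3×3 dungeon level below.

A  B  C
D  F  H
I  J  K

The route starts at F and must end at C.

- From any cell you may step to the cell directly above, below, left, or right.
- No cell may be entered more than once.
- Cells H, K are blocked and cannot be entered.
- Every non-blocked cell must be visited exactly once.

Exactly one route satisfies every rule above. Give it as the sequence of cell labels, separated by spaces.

F J I D A B C

Need to visit all 7 open cells exactly once, starting at F and ending at C.
Cell J has only two open neighbours (F and I), so the path must pass straight through it: one of those is the cell it's entered from and the other is where it exits.
Route from F: down to J, left to I, 2× up (reaching A), 2× right (reaching C) — 6 moves in all.
Check: all 7 open cells covered.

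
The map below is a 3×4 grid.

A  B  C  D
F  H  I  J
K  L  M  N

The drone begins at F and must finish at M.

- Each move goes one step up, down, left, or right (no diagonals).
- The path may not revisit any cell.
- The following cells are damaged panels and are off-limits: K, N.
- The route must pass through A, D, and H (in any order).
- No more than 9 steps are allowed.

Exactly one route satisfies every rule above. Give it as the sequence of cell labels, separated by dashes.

F - A - B - C - D - J - I - H - L - M

The 9-move cap with required stops at A, D, H leaves no slack for detours.
Route from F: up 1 to A, right 3 to D, down 1 to J, left 2 to H, down 1 to L, right 1 to M — 9 moves in all.
Check: all required cells visited; 9 ≤ 9 moves.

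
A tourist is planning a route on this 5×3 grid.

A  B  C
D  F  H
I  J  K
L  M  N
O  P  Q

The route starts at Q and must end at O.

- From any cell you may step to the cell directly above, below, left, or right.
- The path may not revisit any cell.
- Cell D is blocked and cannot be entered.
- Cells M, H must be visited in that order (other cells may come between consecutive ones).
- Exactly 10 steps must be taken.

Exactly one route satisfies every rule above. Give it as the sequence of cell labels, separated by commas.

The waypoints must appear in the order M, H, with no cell reused.
Route from Q: left to P, up to M, right to N, 2× up (reaching H), left to F, down to J, left to I, 2× down (reaching O) — 10 moves in all.
Check: order respected (M at step 2, H at step 5); 10 moves as required.

Q, P, M, N, K, H, F, J, I, L, O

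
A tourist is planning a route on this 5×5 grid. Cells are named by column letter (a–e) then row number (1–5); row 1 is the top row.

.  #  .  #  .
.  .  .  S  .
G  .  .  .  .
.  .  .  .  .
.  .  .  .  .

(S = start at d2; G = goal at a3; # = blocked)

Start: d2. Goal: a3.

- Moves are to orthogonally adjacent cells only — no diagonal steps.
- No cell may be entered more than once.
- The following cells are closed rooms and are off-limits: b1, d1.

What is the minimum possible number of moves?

4

The Manhattan distance from d2 to a3 is |2−3| + |4−1| = 4, so at least 4 moves are needed.
A route of 4 moves achieves this: d2 → d3 → c3 → b3 → a3.
Since 4 matches the lower bound, it is optimal.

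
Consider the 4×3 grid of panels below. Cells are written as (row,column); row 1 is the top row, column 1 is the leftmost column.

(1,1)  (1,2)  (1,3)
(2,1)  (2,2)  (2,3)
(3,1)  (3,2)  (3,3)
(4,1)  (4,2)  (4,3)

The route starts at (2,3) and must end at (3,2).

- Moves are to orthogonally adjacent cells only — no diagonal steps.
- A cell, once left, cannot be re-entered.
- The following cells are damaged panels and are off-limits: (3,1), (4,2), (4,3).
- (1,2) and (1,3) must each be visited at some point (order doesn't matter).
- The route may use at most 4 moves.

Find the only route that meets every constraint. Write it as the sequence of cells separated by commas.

Any route must reach (1,2) and (1,3) and still end at (3,2) within 4 moves, so the order of the required stops is forced.
Route from (2,3): up 1 to (1,3), left 1 to (1,2), down 2 to (3,2) — 4 moves in all.
Check: all required cells visited; 4 ≤ 4 moves.

(2,3), (1,3), (1,2), (2,2), (3,2)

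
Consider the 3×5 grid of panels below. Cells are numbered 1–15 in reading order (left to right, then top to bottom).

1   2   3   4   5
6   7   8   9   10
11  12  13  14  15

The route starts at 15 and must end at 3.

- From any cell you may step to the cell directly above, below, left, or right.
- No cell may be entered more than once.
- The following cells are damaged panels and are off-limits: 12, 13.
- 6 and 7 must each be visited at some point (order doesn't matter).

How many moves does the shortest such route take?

8

Any route passes through 6 and 7 in some order between 15 and 3. Summing Manhattan distances along each leg and taking the cheapest ordering (15 → 6 → 7 → 3) gives a lower bound of 5 + 1 + 2 = 8 moves.
A route of 8 moves achieves this: 15 → 10 → 9 → 8 → 7 → 6 → 1 → 2 → 3.
Since 8 matches the lower bound, it is optimal.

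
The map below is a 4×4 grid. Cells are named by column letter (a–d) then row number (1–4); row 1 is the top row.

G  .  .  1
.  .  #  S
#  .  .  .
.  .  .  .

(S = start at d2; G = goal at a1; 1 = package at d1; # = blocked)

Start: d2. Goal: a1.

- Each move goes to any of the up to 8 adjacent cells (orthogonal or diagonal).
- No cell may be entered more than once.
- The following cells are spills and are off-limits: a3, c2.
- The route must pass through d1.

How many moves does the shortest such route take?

Any route passes through d1 somewhere between d2 and a1. Summing Chebyshev distances along the two legs (d2 → d1 → a1) gives a lower bound of 1 + 3 = 4 moves.
A route of 4 moves achieves this: d2 → d1 → c1 → b1 → a1.
Since 4 matches the lower bound, it is optimal.

4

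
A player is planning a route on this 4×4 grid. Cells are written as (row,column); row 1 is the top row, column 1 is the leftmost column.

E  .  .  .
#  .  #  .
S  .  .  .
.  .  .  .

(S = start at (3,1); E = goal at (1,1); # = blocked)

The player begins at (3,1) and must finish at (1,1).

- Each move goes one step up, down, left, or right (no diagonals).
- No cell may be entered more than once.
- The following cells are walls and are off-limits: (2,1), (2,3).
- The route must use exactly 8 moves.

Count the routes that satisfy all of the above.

2

Need simple routes of exactly 8 moves from (3,1) to (1,1) (Manhattan distance 2, so 3 moves are spent on a detour and 3 undoing it).
Enumerating: (3,1) (4,1) (4,2) (4,3) (3,3) (3,2) (2,2) (1,2) (1,1) | (3,1) (3,2) (3,3) (3,4) (2,4) (1,4) (1,3) (1,2) (1,1).
That gives 2 routes.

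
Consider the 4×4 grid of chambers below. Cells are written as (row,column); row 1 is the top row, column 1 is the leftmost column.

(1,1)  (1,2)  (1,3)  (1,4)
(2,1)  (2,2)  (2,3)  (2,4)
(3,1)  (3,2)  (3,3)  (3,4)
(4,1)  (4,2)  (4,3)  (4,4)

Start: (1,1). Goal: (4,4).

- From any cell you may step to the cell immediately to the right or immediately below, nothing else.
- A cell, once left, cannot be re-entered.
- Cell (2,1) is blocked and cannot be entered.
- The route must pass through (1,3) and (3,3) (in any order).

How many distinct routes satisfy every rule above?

2

A right/down-only route from (1,1) to (4,4) makes exactly 3 down-moves and 3 right-moves in some order.
With no other constraints that would be C(6,3) = 20 routes.
A monotone route can only reach the required cells in the order (1,3), (3,3), so split there and multiply the segment counts (each segment already excludes blocked cells): (1,1)→(1,3): 1; (1,3)→(3,3): 1; (3,3)→(4,4): 2; product = 2.
That gives 2 routes.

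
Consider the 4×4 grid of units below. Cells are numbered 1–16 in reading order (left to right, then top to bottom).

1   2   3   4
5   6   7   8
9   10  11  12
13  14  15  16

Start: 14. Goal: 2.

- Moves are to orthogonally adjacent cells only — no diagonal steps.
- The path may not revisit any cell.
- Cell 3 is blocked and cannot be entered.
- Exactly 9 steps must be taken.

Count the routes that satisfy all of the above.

12

Need simple routes of exactly 9 moves from 14 to 2 (Manhattan distance 3, so 3 moves are spent on a detour and 3 undoing it).
Branch systematically from the start, pruning whenever the remaining move budget drops below the Manhattan distance to 2 or differs from it in parity. Grouping the completions by first move — via 10: 2; via 13: 2; via 15: 8 — and summing: 2 + 2 + 8 = 12.
That gives 12 routes.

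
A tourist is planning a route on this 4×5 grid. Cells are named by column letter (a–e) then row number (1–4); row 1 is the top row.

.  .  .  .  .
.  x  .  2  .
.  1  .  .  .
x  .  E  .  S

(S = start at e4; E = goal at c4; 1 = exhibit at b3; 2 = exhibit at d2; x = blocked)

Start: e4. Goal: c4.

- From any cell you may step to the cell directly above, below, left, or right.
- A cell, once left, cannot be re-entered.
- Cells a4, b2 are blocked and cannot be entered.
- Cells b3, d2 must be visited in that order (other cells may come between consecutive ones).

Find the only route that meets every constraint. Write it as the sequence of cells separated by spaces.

e4 e3 e2 e1 d1 c1 b1 a1 a2 a3 b3 c3 c2 d2 d3 d4 c4

The waypoints must appear in the order b3, d2, with no cell reused.
Route from e4: up 3 to e1, left 4 to a1, down 2 to a3, right 2 to c3, up 1 to c2, right 1 to d2, down 2 to d4, left 1 to c4 — 16 moves in all.
Check: order respected (1 at step 10, 2 at step 13).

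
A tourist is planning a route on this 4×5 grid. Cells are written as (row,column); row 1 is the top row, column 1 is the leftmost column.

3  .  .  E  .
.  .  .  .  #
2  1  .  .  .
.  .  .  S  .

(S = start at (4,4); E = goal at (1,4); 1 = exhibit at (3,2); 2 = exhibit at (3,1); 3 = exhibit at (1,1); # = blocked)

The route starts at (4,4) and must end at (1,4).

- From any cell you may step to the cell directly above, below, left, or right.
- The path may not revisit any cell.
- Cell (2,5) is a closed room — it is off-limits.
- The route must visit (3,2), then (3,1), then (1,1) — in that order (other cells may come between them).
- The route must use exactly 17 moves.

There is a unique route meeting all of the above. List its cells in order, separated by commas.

The waypoints must appear in the order (3,2), (3,1), (1,1), with no cell reused.
Route from (4,4): right 1 to (4,5), up 1 to (3,5), left 1 to (3,4), up 1 to (2,4), left 2 to (2,2), down 1 to (3,2), right 1 to (3,3), down 1 to (4,3), left 2 to (4,1), up 3 to (1,1), right 3 to (1,4) — 17 moves in all.
Check: order respected (1 at step 7, 2 at step 12, 3 at step 14); 17 moves as required.

(4,4), (4,5), (3,5), (3,4), (2,4), (2,3), (2,2), (3,2), (3,3), (4,3), (4,2), (4,1), (3,1), (2,1), (1,1), (1,2), (1,3), (1,4)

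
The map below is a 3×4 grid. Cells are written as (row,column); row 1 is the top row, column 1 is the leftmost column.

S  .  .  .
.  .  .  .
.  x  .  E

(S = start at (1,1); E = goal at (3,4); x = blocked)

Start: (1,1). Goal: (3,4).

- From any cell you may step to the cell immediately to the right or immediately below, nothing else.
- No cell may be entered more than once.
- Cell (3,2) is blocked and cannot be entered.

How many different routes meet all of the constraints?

7

A right/down-only route from (1,1) to (3,4) makes exactly 2 down-moves and 3 right-moves in some order.
With no other constraints that would be C(5,2) = 10 routes.
Subtract routes through each blocked cell (inclusion–exclusion for overlaps): − through (3,2): 3 → 7.
That gives 7 routes.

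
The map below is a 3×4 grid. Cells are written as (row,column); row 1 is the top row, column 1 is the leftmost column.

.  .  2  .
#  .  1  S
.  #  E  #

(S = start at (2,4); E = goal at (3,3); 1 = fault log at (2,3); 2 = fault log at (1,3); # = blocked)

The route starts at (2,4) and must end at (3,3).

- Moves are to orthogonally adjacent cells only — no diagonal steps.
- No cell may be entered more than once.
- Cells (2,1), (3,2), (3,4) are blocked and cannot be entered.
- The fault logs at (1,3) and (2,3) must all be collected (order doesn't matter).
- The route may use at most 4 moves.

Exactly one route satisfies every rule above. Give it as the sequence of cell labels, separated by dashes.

The budget equals the shortest possible length, so every move has to be on a shortest route through the required cells.
Route from (2,4): up to (1,4), left to (1,3), 2× down (reaching (3,3)) — 4 moves in all.
Check: all required cells visited; 4 ≤ 4 moves.

(2,4) - (1,4) - (1,3) - (2,3) - (3,3)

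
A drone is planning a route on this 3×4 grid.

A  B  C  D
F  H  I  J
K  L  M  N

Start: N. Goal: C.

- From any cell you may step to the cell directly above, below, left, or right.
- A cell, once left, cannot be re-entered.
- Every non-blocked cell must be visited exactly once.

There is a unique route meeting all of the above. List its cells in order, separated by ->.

N -> M -> L -> K -> F -> A -> B -> H -> I -> J -> D -> C

Need to visit all 12 open cells exactly once, starting at N and ending at C.
Cell K has only two open neighbours (F and L), so the path must pass straight through it: one of those is the cell it's entered from and the other is where it exits.
Route from N: 3× left (reaching K), 2× up (reaching A), right to B, down to H, 2× right (reaching J), up to D, left to C — 11 moves in all.
Check: all 12 open cells covered.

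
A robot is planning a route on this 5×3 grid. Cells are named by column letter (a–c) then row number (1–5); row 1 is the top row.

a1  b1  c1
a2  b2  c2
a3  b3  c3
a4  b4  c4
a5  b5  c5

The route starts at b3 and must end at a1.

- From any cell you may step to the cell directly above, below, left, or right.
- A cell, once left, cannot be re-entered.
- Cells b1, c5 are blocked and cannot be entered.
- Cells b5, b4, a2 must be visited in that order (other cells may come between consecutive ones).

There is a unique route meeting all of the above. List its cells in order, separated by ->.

The waypoints must appear in the order b5, b4, a2, with no cell reused.
Route from b3: left to a3, 2× down (reaching a5), right to b5, up to b4, right to c4, 2× up (reaching c2), 2× left (reaching a2), up to a1 — 11 moves in all.
Check: order respected (b5 at step 4, b4 at step 5, a2 at step 10).

b3 -> a3 -> a4 -> a5 -> b5 -> b4 -> c4 -> c3 -> c2 -> b2 -> a2 -> a1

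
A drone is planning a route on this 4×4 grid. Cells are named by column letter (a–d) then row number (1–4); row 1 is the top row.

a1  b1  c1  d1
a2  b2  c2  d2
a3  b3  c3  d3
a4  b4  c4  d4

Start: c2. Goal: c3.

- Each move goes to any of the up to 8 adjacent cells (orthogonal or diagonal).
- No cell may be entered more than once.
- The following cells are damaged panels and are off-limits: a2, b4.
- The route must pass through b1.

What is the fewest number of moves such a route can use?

3

Any route passes through b1 somewhere between c2 and c3. Summing Chebyshev distances along the two legs (c2 → b1 → c3) gives a lower bound of 1 + 2 = 3 moves.
A route of 3 moves achieves this: c2 → b1 → b2 → c3.
Since 3 matches the lower bound, it is optimal.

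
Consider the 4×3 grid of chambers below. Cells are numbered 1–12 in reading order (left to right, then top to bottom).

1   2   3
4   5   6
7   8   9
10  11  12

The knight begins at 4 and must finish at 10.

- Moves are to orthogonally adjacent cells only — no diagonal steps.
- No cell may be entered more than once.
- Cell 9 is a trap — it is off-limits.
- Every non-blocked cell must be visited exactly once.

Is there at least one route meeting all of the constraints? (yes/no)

no

Cell 12 has only one open neighbour but is neither the start nor the goal, so a Hamiltonian route would have to both enter and leave it through the same neighbour — impossible without revisiting.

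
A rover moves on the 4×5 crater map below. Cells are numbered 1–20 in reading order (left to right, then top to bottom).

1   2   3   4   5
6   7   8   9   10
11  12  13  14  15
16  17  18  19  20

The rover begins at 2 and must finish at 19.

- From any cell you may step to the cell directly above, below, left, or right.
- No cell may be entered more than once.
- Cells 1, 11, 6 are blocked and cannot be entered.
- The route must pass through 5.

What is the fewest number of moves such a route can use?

7

Any route passes through 5 somewhere between 2 and 19. Summing Manhattan distances along the two legs (2 → 5 → 19) gives a lower bound of 3 + 4 = 7 moves.
A route of 7 moves achieves this: 2 → 3 → 4 → 5 → 10 → 15 → 20 → 19.
Since 7 matches the lower bound, it is optimal.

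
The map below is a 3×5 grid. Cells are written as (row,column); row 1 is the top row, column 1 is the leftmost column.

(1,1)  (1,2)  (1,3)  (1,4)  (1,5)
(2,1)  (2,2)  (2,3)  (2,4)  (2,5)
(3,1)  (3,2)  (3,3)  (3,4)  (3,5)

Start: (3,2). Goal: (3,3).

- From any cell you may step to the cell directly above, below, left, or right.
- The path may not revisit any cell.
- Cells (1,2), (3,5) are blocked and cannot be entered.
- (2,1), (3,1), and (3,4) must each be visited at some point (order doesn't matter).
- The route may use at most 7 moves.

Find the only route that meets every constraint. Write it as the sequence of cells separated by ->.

(3,2) -> (3,1) -> (2,1) -> (2,2) -> (2,3) -> (2,4) -> (3,4) -> (3,3)

The 7-move cap with required stops at (2,1), (3,1), (3,4) leaves no slack for detours.
Route from (3,2): left to (3,1), up to (2,1), 3× right (reaching (2,4)), down to (3,4), left to (3,3) — 7 moves in all.
Check: all required cells visited; 7 ≤ 7 moves.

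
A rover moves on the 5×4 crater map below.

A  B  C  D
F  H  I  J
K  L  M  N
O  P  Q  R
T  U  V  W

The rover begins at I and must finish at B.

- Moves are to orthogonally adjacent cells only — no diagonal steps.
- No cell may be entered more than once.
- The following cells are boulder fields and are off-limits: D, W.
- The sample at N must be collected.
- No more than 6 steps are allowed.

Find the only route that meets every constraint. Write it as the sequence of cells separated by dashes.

The budget equals the shortest possible length, so every move has to be on a shortest route through the required cells.
Route from I: right 1 to J, down 1 to N, left 2 to L, up 2 to B — 6 moves in all.
Check: all required cells visited; 6 ≤ 6 moves.

I - J - N - M - L - H - B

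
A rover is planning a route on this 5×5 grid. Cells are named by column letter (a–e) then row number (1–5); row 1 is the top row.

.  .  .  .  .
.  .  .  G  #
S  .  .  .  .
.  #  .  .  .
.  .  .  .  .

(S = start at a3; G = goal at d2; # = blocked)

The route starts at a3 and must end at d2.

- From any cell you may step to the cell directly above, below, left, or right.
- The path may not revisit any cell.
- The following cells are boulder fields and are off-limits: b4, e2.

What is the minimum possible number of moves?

4

The Manhattan distance from a3 to d2 is |3−2| + |1−4| = 4, so at least 4 moves are needed.
A route of 4 moves achieves this: a3 → a2 → b2 → c2 → d2.
Since 4 matches the lower bound, it is optimal.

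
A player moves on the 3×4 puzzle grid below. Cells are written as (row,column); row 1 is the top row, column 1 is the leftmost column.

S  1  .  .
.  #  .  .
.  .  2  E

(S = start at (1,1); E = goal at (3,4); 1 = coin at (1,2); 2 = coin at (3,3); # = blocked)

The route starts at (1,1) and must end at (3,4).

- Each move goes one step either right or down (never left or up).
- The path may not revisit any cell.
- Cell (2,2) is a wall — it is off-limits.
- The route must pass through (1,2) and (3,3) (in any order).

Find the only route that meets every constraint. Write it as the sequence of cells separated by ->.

Moves only go right or down, so the column and row indices never decrease.
Route from (1,1): 2× right (reaching (1,3)), 2× down (reaching (3,3)), right to (3,4) — 5 moves in all.
Check: all required cells visited.

(1,1) -> (1,2) -> (1,3) -> (2,3) -> (3,3) -> (3,4)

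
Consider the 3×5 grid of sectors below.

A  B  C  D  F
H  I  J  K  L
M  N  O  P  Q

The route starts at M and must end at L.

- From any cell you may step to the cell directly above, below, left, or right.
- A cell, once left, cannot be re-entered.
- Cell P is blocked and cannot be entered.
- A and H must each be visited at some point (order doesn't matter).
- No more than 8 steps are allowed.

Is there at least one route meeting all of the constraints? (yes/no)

One route that works: M → H → A → B → I → J → K → L.

yes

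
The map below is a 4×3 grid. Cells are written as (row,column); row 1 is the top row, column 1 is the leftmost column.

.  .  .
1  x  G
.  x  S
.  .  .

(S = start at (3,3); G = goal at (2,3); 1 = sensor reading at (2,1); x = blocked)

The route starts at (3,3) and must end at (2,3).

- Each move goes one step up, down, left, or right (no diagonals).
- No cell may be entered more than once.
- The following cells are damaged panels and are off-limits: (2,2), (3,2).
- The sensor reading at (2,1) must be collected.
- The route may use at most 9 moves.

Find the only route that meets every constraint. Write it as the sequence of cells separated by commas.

(3,3), (4,3), (4,2), (4,1), (3,1), (2,1), (1,1), (1,2), (1,3), (2,3)

The budget equals the shortest possible length, so every move has to be on a shortest route through the required cells.
Route from (3,3): down 1 to (4,3), left 2 to (4,1), up 3 to (1,1), right 2 to (1,3), down 1 to (2,3) — 9 moves in all.
Check: all required cells visited; 9 ≤ 9 moves.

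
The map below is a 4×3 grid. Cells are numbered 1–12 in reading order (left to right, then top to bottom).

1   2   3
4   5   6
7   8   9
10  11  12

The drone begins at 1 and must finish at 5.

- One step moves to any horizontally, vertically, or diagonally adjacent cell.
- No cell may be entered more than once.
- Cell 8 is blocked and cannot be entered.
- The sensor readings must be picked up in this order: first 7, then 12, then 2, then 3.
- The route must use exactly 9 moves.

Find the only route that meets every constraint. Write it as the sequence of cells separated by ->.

The waypoints must appear in the order 7, 12, 2, 3, with no cell reused.
Route from 1: down 2 to 7, down-right 1 to 11, right 1 to 12, up 2 to 6, up-left 1 to 2, right 1 to 3, down-left 1 to 5 — 9 moves in all.
Check: order respected (7 at step 2, 12 at step 4, 2 at step 7, 3 at step 8); 9 moves as required.

1 -> 4 -> 7 -> 11 -> 12 -> 9 -> 6 -> 2 -> 3 -> 5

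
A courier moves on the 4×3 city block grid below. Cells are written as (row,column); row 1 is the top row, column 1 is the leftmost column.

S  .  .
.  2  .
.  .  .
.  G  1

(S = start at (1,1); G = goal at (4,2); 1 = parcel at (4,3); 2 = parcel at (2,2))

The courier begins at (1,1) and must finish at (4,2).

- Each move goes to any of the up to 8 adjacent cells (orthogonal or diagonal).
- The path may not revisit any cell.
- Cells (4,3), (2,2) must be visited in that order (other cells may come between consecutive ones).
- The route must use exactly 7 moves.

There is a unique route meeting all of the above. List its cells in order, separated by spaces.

The waypoints must appear in the order (4,3), (2,2), with no cell reused.
Route from (1,1): down to (2,1), 2× down-right (reaching (4,3)), up to (3,3), up-left to (2,2), down-left to (3,1), down-right to (4,2) — 7 moves in all.
Check: order respected (1 at step 3, 2 at step 5); 7 moves as required.

(1,1) (2,1) (3,2) (4,3) (3,3) (2,2) (3,1) (4,2)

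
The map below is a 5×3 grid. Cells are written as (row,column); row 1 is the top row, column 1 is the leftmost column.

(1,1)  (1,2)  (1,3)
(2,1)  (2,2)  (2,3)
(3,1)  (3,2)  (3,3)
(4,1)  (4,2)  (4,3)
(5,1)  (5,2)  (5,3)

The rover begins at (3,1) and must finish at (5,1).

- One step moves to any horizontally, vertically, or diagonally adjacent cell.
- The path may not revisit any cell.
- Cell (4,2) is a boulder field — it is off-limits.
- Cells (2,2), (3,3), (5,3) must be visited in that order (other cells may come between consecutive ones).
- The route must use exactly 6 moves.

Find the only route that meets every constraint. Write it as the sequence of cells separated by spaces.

The waypoints must appear in the order (2,2), (3,3), (5,3), with no cell reused.
Route from (3,1): up-right 1 to (2,2), down-right 1 to (3,3), down 2 to (5,3), left 2 to (5,1) — 6 moves in all.
Check: order respected ((2,2) at step 1, (3,3) at step 2, (5,3) at step 4); 6 moves as required.

(3,1) (2,2) (3,3) (4,3) (5,3) (5,2) (5,1)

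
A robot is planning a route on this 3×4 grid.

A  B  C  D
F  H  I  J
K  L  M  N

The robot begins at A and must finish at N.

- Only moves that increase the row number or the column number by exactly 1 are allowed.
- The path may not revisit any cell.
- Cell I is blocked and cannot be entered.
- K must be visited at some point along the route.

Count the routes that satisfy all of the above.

1

A right/down-only route from A to N makes exactly 2 down-moves and 3 right-moves in some order.
With no other constraints that would be C(5,2) = 10 routes.
Split at K and multiply the segment counts (each segment already excludes blocked cells): A→K: 1; K→N: 1; product = 1.
That gives 1 route.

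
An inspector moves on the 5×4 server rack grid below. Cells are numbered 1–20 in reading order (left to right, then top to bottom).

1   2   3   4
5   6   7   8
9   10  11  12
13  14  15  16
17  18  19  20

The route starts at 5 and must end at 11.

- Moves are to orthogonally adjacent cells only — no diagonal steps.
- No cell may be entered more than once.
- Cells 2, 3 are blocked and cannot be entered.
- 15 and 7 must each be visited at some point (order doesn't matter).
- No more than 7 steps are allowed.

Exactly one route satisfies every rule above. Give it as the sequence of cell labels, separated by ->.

Any route must reach 15 and 7 and still end at 11 within 7 moves, so the order of the required stops is forced.
Route from 5: 3× right (reaching 8), 2× down (reaching 16), left to 15, up to 11 — 7 moves in all.
Check: all required cells visited; 7 ≤ 7 moves.

5 -> 6 -> 7 -> 8 -> 12 -> 16 -> 15 -> 11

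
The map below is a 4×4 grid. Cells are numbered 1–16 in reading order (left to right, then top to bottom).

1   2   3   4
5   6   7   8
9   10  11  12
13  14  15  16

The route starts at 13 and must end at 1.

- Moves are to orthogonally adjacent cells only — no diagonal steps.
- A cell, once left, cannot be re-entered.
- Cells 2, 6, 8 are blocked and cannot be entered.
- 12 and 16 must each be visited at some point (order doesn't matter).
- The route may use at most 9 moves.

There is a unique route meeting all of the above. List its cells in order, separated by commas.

13, 14, 15, 16, 12, 11, 10, 9, 5, 1

Any route must reach 12 and 16 and still end at 1 within 9 moves, so the order of the required stops is forced.
Route from 13: 3× right (reaching 16), up to 12, 3× left (reaching 9), 2× up (reaching 1) — 9 moves in all.
Check: all required cells visited; 9 ≤ 9 moves.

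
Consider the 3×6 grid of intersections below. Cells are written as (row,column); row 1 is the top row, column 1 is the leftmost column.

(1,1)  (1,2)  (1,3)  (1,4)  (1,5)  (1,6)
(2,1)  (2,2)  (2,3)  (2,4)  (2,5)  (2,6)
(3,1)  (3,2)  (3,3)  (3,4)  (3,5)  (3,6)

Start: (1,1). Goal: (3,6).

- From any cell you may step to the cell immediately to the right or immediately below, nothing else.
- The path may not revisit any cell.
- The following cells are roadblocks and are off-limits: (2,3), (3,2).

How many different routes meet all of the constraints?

6

A right/down-only route from (1,1) to (3,6) makes exactly 2 down-moves and 5 right-moves in some order.
With no other constraints that would be C(7,2) = 21 routes.
Subtract routes through each blocked cell (inclusion–exclusion for overlaps): − through (2,3): 12 − through (3,2): 3 → 6.
That gives 6 routes.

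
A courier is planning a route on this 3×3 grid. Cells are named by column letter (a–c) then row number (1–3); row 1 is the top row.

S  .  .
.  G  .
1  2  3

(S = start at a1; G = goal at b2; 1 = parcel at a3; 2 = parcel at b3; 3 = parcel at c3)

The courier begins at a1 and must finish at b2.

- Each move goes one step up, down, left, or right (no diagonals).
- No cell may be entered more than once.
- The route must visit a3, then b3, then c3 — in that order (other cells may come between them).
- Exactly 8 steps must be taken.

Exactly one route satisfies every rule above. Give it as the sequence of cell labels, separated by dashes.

a1 - a2 - a3 - b3 - c3 - c2 - c1 - b1 - b2

The waypoints must appear in the order a3, b3, c3, with no cell reused.
Route from a1: 2× down (reaching a3), 2× right (reaching c3), 2× up (reaching c1), left to b1, down to b2 — 8 moves in all.
Check: order respected (1 at step 2, 2 at step 3, 3 at step 4); 8 moves as required.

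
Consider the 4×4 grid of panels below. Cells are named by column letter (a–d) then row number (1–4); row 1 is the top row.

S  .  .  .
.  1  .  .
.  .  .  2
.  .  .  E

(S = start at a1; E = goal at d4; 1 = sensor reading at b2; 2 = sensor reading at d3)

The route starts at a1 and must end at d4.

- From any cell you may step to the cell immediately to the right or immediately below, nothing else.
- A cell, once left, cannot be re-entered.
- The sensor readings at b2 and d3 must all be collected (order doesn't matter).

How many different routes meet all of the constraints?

A right/down-only route from a1 to d4 makes exactly 3 down-moves and 3 right-moves in some order.
With no other constraints that would be C(6,3) = 20 routes.
A monotone route can only reach the required cells in the order b2, d3, so split there and multiply the segment counts: a1→b2: 2; b2→d3: 3; d3→d4: 1; product = 6.
That gives 6 routes.

6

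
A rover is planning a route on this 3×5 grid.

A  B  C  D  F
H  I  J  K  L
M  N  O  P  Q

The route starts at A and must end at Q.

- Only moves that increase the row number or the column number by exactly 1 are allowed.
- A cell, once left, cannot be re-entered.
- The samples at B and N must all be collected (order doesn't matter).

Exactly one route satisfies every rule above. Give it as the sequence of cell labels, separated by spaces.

A B I N O P Q

Moves only go right or down, so the column and row indices never decrease.
Route from A: right to B, 2× down (reaching N), 3× right (reaching Q) — 6 moves in all.
Check: all required cells visited.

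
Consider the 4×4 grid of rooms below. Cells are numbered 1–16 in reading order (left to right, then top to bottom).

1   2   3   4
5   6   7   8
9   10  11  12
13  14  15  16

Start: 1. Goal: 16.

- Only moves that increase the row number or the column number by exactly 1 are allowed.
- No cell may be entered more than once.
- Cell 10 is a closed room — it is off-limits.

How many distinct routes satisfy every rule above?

A right/down-only route from 1 to 16 makes exactly 3 down-moves and 3 right-moves in some order.
With no other constraints that would be C(6,3) = 20 routes.
Subtract routes through each blocked cell (inclusion–exclusion for overlaps): − through 10: 9 → 11.
That gives 11 routes.

11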